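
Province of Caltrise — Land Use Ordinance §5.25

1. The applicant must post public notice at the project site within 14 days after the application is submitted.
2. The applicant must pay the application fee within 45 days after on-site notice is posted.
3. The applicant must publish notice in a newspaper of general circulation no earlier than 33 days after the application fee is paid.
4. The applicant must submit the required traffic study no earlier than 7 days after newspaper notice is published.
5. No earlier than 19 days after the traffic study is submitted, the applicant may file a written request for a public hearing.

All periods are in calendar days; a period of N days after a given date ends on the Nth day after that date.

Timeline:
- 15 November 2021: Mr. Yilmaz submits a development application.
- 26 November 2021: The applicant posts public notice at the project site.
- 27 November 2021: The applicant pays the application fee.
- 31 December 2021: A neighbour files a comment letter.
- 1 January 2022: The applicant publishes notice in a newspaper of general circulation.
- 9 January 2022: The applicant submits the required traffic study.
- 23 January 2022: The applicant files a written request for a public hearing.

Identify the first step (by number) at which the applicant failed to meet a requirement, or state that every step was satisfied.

Step 5

Step 1 — counting 14 days from 15 November 2021 (when the application is submitted) gives a deadline of 29 November 2021; 26 November 2021 is within that limit.
Step 2 — counting 45 days from 26 November 2021 (when on-site notice is posted) gives a deadline of 10 January 2022; done 27 November 2021 — timely.
Step 3 — must wait 33 days from 27 November 2021 (when the application fee is paid), so not before 30 December 2021; done 1 January 2022, after the minimum wait.
Step 4 — must wait 7 days from 1 January 2022 (when newspaper notice is published), so not before 8 January 2022; 9 January 2022 is on or after that date.
Step 5 — must wait 19 days from 9 January 2022 (when the traffic study is submitted), so not before 28 January 2022; 23 January 2022 is 5 days before the earliest permitted date.
Later steps need not be reached.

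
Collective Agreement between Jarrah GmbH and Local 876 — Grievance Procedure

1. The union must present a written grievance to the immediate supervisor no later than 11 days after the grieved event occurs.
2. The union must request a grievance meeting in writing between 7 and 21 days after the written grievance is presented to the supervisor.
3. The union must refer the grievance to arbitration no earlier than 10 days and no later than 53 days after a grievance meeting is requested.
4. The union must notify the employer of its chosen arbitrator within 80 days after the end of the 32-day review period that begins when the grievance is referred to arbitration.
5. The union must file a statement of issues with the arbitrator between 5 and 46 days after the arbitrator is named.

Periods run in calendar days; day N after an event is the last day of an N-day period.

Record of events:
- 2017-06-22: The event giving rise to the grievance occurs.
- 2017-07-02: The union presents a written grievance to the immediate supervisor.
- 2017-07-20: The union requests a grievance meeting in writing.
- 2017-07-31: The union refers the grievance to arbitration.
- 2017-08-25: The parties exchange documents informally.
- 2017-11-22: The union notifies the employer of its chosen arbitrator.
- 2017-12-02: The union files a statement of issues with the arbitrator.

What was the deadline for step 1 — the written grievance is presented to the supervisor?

2017-07-03

Step 1 runs from 2017-06-22, when the grieved event occurs. 11 days after 2017-06-22 is 2017-07-03.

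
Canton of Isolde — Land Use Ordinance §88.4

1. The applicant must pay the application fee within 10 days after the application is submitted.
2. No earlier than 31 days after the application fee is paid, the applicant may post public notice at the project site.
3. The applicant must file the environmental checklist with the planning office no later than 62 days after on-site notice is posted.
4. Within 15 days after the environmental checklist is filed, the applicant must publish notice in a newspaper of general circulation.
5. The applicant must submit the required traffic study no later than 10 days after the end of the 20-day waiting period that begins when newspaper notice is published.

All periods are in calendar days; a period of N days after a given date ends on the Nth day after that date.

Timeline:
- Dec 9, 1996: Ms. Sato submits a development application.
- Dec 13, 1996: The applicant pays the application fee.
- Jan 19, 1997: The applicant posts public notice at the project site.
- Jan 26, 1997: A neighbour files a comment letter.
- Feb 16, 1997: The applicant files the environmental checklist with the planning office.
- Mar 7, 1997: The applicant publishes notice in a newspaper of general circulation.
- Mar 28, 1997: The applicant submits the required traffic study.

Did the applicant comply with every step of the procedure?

Step 1 — counting 10 days from Dec 9, 1996 (when the application is submitted) gives a deadline of Dec 19, 1996; done Dec 13, 1996 — timely.
Step 2 — must wait 31 days from Dec 13, 1996 (when the application fee is paid), so not before Jan 13, 1997; Jan 19, 1997 is on or after that date.
Step 3 — counting 62 days from Jan 19, 1997 (when on-site notice is posted) gives a deadline of Mar 22, 1997; done Feb 16, 1997 — timely.
Step 4 — counting 15 days from Feb 16, 1997 (when the environmental checklist is filed) gives a deadline of Mar 3, 1997; Mar 7, 1997 misses that deadline by 4 days.

No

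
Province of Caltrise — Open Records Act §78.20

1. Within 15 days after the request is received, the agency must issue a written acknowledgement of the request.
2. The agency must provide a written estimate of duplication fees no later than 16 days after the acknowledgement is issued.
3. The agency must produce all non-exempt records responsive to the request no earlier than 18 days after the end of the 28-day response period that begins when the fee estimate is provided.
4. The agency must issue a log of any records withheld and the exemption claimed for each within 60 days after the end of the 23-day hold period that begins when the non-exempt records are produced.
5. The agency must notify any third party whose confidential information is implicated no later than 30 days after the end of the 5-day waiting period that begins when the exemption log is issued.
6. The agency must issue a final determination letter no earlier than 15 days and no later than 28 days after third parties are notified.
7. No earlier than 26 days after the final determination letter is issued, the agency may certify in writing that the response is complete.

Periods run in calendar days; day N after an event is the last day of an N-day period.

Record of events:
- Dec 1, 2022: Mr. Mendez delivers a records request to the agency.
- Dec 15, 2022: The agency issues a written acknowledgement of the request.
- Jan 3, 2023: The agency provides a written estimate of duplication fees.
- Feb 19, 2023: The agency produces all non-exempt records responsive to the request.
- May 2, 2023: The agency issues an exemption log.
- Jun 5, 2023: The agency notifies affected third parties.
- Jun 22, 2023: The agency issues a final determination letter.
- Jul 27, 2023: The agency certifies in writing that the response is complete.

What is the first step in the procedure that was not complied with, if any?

Step 2

Step 1: 15 days after Dec 1, 2022 (when the request is received) is Dec 16, 2022; completed Dec 15, 2022, before the deadline.
Step 2: 16 days after Dec 15, 2022 (when the acknowledgement is issued) is Dec 31, 2022; done Jan 3, 2023 — 3 days late.
No need to go further; step 2 was not satisfied.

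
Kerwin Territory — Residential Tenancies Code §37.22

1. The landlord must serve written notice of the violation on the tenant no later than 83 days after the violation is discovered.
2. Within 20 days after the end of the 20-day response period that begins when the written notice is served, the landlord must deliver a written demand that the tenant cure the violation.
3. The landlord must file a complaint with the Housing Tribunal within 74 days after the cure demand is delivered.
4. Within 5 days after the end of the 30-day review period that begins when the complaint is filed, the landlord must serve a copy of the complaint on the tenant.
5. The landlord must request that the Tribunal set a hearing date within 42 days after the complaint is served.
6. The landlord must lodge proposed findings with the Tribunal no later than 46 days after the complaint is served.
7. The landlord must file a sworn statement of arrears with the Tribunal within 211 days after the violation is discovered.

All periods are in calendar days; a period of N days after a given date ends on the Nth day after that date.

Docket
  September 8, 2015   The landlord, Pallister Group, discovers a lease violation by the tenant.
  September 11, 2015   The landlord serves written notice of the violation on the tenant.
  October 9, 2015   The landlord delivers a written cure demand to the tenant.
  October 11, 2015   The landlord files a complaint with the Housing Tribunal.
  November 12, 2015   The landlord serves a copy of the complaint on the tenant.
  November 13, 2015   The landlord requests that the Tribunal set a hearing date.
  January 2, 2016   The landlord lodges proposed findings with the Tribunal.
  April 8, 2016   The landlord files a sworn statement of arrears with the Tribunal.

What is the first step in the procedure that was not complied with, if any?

Step 1: 83 days after September 8, 2015 (when the violation is discovered) is November 30, 2015; completed September 11, 2015, before the deadline.
Step 2: 20 days after October 1, 2015 (end of the 20-day response period, which began when the written notice is served on September 11, 2015) is October 21, 2015; completed October 9, 2015, before the deadline.
Step 3: 74 days after October 9, 2015 (when the cure demand is delivered) is December 22, 2015; October 11, 2015 is within that limit.
Step 4: 5 days after November 10, 2015 (end of the 30-day review period, which began when the complaint is filed on October 11, 2015) is November 15, 2015; November 12, 2015 is within that limit.
Step 5: 42 days after November 12, 2015 (when the complaint is served) is December 24, 2015; November 13, 2015 is within that limit.
Step 6: 46 days after November 12, 2015 (when the complaint is served) is December 28, 2015; done January 2, 2016 — 5 days late.

Step 6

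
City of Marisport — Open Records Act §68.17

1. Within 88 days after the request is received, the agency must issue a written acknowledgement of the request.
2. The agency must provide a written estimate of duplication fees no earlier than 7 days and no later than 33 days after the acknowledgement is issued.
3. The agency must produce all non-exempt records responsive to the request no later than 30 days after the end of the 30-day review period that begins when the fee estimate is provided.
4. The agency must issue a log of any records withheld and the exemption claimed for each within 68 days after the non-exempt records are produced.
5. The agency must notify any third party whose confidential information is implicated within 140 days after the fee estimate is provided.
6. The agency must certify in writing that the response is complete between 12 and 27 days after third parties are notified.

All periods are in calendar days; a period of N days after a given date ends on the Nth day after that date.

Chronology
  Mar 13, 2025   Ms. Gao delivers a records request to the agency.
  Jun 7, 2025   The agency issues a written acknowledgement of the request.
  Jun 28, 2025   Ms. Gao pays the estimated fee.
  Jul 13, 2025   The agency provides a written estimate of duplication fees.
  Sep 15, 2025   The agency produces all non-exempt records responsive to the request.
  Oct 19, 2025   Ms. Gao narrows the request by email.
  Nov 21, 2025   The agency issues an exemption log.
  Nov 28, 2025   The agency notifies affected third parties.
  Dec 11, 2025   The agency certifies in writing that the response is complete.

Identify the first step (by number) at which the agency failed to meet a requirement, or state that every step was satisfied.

Step 1: 88 days after Mar 13, 2025 (when the request is received) is Jun 9, 2025; done Jun 7, 2025 — timely.
Step 2: the window is 7–33 days after Jun 7, 2025 (when the acknowledgement is issued), so Jun 14, 2025 through Jul 10, 2025; done Jul 13, 2025 — 3 days after the window closed.

Step 2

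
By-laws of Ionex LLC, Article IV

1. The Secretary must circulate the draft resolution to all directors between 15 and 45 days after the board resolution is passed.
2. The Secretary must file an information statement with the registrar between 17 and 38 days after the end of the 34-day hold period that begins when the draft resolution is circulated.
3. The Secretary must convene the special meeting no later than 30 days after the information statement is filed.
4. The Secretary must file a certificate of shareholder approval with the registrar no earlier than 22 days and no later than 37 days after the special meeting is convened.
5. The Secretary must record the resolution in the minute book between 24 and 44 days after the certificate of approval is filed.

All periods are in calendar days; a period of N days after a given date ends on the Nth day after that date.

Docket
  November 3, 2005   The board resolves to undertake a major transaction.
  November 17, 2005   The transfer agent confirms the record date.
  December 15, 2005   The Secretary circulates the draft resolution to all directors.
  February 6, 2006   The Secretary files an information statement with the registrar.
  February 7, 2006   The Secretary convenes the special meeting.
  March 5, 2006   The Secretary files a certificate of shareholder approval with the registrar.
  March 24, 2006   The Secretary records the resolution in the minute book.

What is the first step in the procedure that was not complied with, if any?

Step 5

Step 1: the window is 15–45 days after November 3, 2005 (when the board resolution is passed), so November 18, 2005 through December 18, 2005; done December 15, 2005 — within the window.
Step 2: the window is 17–38 days after January 18, 2006 (end of the 34-day hold period, which began when the draft resolution is circulated on December 15, 2005), so February 4, 2006 through February 25, 2006; February 6, 2006 falls inside that range.
Step 3: 30 days after February 6, 2006 (when the information statement is filed) is March 8, 2006; February 7, 2006 is within that limit.
Step 4: the window is 22–37 days after February 7, 2006 (when the special meeting is convened), so March 1, 2006 through March 16, 2006; done March 5, 2006, which is between those dates.
Step 5: the window is 24–44 days after March 5, 2006 (when the certificate of approval is filed), so March 29, 2006 through April 18, 2006; March 24, 2006 is 5 days too early.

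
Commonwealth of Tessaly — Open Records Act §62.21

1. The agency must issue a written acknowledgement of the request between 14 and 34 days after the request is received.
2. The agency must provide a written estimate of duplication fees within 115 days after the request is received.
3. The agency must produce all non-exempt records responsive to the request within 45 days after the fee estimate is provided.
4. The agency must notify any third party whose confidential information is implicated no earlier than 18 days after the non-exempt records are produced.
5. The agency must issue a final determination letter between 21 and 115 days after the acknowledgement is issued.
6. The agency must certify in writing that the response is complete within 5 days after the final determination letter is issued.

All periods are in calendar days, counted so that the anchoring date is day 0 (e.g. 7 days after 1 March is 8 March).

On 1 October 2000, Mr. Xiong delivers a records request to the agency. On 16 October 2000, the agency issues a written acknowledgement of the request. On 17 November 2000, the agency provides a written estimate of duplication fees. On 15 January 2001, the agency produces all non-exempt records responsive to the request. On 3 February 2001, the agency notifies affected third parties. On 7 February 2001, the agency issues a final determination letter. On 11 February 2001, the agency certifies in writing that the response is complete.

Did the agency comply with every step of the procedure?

Step 1: the window is 14–34 days after 1 October 2000 (when the request is received), so 15 October 2000 through 4 November 2000; done 16 October 2000 — within the window.
Step 2: 115 days after 1 October 2000 (when the request is received) is 24 January 2001; completed 17 November 2000, before the deadline.
Step 3: 45 days after 17 November 2000 (when the fee estimate is provided) is 1 January 2001; not done until 15 January 2001, 14 days after the deadline.
The procedure was therefore not followed at step 3.

No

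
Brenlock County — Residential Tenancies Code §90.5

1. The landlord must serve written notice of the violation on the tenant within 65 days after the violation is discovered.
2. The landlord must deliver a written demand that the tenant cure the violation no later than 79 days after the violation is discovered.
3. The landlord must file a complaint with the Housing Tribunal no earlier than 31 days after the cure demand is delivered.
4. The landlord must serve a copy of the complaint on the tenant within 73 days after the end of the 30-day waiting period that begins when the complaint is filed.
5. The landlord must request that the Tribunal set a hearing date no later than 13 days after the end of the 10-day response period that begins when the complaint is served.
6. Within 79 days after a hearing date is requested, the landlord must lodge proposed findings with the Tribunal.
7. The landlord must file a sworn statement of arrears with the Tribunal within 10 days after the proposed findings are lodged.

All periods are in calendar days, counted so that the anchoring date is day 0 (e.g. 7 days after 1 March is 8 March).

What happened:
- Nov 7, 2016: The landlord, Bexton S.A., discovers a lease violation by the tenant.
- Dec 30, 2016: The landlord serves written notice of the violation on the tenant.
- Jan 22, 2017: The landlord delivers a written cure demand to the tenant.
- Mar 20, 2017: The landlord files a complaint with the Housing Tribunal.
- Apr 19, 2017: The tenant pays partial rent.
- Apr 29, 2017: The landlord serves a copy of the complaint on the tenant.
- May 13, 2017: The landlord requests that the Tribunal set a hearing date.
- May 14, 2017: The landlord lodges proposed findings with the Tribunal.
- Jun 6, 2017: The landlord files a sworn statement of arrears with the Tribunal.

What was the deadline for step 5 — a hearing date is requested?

May 22, 2017

The complaint is served on Apr 29, 2017; the 10-day response period therefore ends May 9, 2017, and step 5 runs from that date. 13 days after May 9, 2017 is May 22, 2017.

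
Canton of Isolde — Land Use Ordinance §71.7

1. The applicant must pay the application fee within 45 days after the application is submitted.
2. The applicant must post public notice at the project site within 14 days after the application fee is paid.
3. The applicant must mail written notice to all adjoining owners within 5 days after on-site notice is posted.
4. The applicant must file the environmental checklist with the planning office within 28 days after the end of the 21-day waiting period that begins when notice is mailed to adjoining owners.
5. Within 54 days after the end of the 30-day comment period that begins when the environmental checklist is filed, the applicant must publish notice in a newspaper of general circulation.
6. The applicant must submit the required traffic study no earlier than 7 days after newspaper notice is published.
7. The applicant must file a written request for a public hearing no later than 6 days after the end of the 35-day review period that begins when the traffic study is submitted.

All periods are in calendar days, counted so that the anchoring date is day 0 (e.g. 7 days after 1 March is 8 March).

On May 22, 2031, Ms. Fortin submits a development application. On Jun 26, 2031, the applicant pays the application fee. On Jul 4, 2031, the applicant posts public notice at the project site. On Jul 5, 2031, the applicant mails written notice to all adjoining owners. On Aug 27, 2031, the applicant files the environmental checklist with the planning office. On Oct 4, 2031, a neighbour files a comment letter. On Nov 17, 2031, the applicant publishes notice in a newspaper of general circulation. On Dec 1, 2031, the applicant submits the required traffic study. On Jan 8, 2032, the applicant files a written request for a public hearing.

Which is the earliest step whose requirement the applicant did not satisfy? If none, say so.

Step 1: 45 days after May 22, 2031 (when the application is submitted) is Jul 6, 2031; done Jun 26, 2031 — timely.
Step 2: 14 days after Jun 26, 2031 (when the application fee is paid) is Jul 10, 2031; completed Jul 4, 2031, before the deadline.
Step 3: 5 days after Jul 4, 2031 (when on-site notice is posted) is Jul 9, 2031; completed Jul 5, 2031, before the deadline.
Step 4: 28 days after Jul 26, 2031 (end of the 21-day waiting period, which began when notice is mailed to adjoining owners on Jul 5, 2031) is Aug 23, 2031; Aug 27, 2031 misses that deadline by 4 days.
Later steps need not be reached.

Step 4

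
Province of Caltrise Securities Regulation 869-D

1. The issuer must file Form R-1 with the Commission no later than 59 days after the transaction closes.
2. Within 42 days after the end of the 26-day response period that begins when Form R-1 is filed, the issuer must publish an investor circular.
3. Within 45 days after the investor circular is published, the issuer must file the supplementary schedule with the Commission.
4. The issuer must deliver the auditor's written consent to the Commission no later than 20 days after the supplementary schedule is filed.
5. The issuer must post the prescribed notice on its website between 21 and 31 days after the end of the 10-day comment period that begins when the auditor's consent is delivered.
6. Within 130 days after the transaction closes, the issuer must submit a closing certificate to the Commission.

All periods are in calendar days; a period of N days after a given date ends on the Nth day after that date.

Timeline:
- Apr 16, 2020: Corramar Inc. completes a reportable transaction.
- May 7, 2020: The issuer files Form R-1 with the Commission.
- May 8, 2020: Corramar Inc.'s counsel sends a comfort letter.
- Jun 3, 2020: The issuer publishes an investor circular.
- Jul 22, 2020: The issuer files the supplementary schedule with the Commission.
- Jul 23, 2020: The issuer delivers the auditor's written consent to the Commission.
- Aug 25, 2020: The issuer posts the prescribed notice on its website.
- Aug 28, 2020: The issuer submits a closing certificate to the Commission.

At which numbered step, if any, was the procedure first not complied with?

Step 1: 59 days after Apr 16, 2020 (when the transaction closes) is Jun 14, 2020; completed May 7, 2020, before the deadline.
Step 2: 42 days after Jun 2, 2020 (end of the 26-day response period, which began when Form R-1 is filed on May 7, 2020) is Jul 14, 2020; Jun 3, 2020 is within that limit.
Step 3: 45 days after Jun 3, 2020 (when the investor circular is published) is Jul 18, 2020; done Jul 22, 2020 — 4 days late.

Step 3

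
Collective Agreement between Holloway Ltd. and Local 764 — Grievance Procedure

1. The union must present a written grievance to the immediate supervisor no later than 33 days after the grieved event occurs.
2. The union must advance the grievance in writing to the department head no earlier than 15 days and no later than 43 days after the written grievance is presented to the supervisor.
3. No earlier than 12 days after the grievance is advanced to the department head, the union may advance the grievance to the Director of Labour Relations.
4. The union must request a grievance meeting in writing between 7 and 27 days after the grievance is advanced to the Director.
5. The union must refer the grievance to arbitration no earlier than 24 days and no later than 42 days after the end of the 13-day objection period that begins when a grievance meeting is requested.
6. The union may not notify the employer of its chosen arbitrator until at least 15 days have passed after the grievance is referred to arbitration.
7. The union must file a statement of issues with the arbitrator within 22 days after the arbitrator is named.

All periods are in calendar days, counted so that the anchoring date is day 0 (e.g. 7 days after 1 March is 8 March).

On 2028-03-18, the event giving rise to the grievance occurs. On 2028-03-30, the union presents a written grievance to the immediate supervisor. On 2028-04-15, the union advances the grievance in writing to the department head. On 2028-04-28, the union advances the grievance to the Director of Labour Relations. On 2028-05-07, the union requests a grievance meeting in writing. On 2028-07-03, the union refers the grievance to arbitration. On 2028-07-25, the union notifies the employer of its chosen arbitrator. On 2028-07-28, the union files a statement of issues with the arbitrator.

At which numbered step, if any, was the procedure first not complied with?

Step 5

Step 1: 33 days after 2028-03-18 (when the grieved event occurs) is 2028-04-20; done 2028-03-30 — timely.
Step 2: the window is 15–43 days after 2028-03-30 (when the written grievance is presented to the supervisor), so 2028-04-14 through 2028-05-12; done 2028-04-15 — within the window.
Step 3: the earliest permitted date is 12 days after 2028-04-15 (when the grievance is advanced to the department head), i.e. 2028-04-27; 2028-04-28 is on or after that date.
Step 4: the window is 7–27 days after 2028-04-28 (when the grievance is advanced to the Director), so 2028-05-05 through 2028-05-25; done 2028-05-07 — within the window.
Step 5: the window is 24–42 days after 2028-05-20 (end of the 13-day objection period, which began when a grievance meeting is requested on 2028-05-07), so 2028-06-13 through 2028-07-01; done 2028-07-03 — 2 days after the window closed.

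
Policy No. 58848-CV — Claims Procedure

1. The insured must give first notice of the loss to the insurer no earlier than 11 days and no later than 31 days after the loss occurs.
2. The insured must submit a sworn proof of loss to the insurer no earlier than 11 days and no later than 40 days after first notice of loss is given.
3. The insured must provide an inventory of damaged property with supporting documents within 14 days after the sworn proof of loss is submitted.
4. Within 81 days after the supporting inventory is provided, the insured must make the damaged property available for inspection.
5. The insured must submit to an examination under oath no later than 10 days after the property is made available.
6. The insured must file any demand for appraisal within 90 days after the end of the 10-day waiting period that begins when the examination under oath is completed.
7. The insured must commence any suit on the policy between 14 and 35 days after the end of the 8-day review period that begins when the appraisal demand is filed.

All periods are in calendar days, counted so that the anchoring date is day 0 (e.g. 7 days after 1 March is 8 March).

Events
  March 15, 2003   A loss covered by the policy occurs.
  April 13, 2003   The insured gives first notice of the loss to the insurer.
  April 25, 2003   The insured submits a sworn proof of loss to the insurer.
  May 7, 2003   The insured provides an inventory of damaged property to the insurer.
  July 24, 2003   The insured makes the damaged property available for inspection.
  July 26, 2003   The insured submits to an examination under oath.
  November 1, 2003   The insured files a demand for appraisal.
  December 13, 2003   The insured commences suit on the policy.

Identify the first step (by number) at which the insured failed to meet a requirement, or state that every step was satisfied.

None — every step was satisfied

Step 1: the window is 11–31 days after March 15, 2003 (when the loss occurs), so March 26, 2003 through April 15, 2003; done April 13, 2003 — within the window.
Step 2: the window is 11–40 days after April 13, 2003 (when first notice of loss is given), so April 24, 2003 through May 23, 2003; April 25, 2003 falls inside that range.
Step 3: 14 days after April 25, 2003 (when the sworn proof of loss is submitted) is May 9, 2003; completed May 7, 2003, before the deadline.
Step 4: 81 days after May 7, 2003 (when the supporting inventory is provided) is July 27, 2003; July 24, 2003 is within that limit.
Step 5: 10 days after July 24, 2003 (when the property is made available) is August 3, 2003; completed July 26, 2003, before the deadline.
Step 6: 90 days after August 5, 2003 (end of the 10-day waiting period, which began when the examination under oath is completed on July 26, 2003) is November 3, 2003; November 1, 2003 is within that limit.
Step 7: the window is 14–35 days after November 9, 2003 (end of the 8-day review period, which began when the appraisal demand is filed on November 1, 2003), so November 23, 2003 through December 14, 2003; December 13, 2003 falls inside that range.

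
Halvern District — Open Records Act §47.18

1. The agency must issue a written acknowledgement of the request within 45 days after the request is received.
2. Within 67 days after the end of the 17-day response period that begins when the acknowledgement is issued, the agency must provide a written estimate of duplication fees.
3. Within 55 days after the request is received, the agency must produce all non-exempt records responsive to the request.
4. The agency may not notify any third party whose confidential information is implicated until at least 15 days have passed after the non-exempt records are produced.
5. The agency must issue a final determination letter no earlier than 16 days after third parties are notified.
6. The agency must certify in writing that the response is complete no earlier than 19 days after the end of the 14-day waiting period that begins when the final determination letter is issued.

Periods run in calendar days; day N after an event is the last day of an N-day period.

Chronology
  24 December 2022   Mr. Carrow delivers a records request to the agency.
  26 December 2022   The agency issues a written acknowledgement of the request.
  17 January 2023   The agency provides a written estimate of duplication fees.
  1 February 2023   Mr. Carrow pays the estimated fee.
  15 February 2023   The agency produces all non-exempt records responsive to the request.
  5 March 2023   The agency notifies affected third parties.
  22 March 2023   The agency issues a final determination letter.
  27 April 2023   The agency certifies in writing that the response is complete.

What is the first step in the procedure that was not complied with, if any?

(1) due by 24 December 2022 + 45 days = 7 February 2023; done 26 December 2022 — timely.
(2) due by 12 January 2023 + 67 days = 20 March 2023; 17 January 2023 is within that limit.
(3) due by 24 December 2022 + 55 days = 17 February 2023; 15 February 2023 is within that limit.
(4) permitted from 15 February 2023 + 15 days = 2 March 2023 onward; 5 March 2023 is on or after that date.
(5) permitted from 5 March 2023 + 16 days = 21 March 2023 onward; done 22 March 2023 — permitted.
(6) permitted from 5 April 2023 + 19 days = 24 April 2023 onward; 27 April 2023 is on or after that date.

None — every step was satisfied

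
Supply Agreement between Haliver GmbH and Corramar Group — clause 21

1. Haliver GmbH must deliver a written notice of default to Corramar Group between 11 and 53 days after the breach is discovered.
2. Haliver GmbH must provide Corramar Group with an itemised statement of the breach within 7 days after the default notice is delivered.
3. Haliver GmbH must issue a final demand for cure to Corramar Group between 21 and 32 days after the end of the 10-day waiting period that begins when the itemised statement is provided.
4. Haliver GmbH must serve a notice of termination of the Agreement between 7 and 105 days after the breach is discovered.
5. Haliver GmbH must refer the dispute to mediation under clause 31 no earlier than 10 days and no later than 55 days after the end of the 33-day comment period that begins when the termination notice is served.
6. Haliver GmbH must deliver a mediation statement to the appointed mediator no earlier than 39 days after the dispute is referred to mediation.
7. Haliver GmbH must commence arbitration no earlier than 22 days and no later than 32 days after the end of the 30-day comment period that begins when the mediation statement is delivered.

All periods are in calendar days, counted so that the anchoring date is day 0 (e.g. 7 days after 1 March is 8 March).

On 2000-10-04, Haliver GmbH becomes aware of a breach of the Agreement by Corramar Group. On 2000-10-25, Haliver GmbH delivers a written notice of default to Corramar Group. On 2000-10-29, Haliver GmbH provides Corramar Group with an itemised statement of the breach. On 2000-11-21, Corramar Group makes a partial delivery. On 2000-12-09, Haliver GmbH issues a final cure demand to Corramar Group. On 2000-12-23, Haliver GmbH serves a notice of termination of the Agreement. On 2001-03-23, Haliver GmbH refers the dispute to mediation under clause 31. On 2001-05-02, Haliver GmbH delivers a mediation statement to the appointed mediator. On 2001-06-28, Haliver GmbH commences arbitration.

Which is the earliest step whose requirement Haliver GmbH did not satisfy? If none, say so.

Step 5

(1) the permitted window runs from 2000-10-04 + 11 = 2000-10-15 to 2000-10-04 + 53 = 2000-11-26; done 2000-10-25, which is between those dates.
(2) due by 2000-10-25 + 7 days = 2000-11-01; completed 2000-10-29, before the deadline.
(3) the permitted window runs from 2000-11-08 + 21 = 2000-11-29 to 2000-11-08 + 32 = 2000-12-10; 2000-12-09 falls inside that range.
(4) the permitted window runs from 2000-10-04 + 7 = 2000-10-11 to 2000-10-04 + 105 = 2001-01-17; 2000-12-23 falls inside that range.
(5) the permitted window runs from 2001-01-25 + 10 = 2001-02-04 to 2001-01-25 + 55 = 2001-03-21; done 2001-03-23 — 2 days after the window closed.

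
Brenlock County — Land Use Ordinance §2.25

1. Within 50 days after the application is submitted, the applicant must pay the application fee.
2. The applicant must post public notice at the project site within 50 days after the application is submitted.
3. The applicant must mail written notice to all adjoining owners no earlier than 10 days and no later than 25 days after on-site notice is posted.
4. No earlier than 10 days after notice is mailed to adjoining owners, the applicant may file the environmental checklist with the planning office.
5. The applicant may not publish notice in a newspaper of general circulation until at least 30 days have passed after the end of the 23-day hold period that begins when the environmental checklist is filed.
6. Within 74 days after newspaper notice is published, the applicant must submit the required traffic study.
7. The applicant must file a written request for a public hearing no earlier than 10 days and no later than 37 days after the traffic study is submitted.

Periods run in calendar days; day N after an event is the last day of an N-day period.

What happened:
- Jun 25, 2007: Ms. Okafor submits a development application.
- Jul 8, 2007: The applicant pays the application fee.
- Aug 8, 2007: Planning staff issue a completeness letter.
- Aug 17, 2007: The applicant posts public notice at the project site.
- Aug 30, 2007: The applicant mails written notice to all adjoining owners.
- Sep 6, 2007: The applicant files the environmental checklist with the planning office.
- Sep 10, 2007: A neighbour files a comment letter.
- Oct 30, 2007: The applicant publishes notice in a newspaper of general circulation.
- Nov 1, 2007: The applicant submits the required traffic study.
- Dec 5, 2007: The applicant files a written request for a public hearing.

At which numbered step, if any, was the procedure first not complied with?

(1) due by Jun 25, 2007 + 50 days = Aug 14, 2007; completed Jul 8, 2007, before the deadline.
(2) due by Jun 25, 2007 + 50 days = Aug 14, 2007; Aug 17, 2007 misses that deadline by 3 days.

Step 2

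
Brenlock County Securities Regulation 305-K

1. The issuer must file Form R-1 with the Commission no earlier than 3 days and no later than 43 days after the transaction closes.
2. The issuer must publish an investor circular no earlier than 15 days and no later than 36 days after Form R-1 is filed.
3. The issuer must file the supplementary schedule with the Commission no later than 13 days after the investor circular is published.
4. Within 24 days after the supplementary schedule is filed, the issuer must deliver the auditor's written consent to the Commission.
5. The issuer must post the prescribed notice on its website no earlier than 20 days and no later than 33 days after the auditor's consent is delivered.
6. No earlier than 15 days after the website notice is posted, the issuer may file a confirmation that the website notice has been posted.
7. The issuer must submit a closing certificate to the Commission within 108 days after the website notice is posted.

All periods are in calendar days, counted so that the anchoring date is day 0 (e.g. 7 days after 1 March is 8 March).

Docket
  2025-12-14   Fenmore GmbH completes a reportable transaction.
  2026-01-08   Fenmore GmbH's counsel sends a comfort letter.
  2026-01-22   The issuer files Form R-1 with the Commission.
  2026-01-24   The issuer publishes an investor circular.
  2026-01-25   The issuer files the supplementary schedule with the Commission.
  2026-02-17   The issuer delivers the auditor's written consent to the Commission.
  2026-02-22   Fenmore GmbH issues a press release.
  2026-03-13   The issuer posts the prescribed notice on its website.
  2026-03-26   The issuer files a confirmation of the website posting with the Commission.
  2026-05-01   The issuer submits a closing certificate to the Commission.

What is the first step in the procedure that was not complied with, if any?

Step 1: the window is 3–43 days after 2025-12-14 (when the transaction closes), so 2025-12-17 through 2026-01-26; 2026-01-22 falls inside that range.
Step 2: the window is 15–36 days after 2026-01-22 (when Form R-1 is filed), so 2026-02-06 through 2026-02-27; done 2026-01-24 — 13 days before the window opened.

Step 2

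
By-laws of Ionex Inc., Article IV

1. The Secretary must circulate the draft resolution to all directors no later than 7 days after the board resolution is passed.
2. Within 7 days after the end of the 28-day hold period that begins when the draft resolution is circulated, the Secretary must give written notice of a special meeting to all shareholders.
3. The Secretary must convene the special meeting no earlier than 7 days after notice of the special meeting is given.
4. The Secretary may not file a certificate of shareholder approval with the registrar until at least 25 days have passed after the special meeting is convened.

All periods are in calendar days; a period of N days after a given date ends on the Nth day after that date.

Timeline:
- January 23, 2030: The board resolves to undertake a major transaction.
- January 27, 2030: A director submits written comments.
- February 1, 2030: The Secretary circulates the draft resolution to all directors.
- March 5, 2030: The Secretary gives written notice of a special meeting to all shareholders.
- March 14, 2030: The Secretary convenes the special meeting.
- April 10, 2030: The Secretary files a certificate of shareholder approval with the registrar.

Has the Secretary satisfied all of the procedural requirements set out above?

No

(1) due by January 23, 2030 + 7 days = January 30, 2030; not done until February 1, 2030, 2 days after the deadline.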